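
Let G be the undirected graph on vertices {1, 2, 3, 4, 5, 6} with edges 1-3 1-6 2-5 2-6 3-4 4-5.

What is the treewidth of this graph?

A width-2 tree decomposition is:
Bags: B1 = {3, 4, 5}  B2 = {2, 3, 5}  B3 = {2, 3, 6}  B4 = {1, 3, 6}
Tree: B1–B2, B2–B3, B3–B4
Every bag has size at most 3, so the width is 3 − 1 = 2 and tw(G) ≤ 2. Since 3–4–5–2–6–1–3 is a cycle in G, G is not acyclic. Forests are exactly the graphs of treewidth ≤ 1, so tw(G) ≥ 2. Combining the bounds, tw(G) = 2.

2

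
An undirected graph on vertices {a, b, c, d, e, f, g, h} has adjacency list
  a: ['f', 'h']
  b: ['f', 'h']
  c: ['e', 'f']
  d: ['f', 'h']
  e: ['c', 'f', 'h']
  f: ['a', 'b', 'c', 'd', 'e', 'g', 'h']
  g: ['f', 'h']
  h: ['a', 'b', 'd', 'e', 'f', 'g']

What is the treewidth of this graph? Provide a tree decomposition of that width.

Treewidth 2.
One optimal decomposition is:
Bags: B1 = {e, f, h}  B2 = {c, e, f}  B3 = {d, f, h}  B4 = {a, f, h}  B5 = {b, f, h}  B6 = {f, g, h}
Tree: B1–B2, B1–B3, B1–B4, B1–B5, B5–B6

Every bag has size at most 3, so the width is 3 − 1 = 2 and tw(G) ≤ 2. On the other hand G contains the 3-clique {d, f, h}. A clique must lie in a single bag of any decomposition, so no decomposition can have width below 2. Combining the bounds, tw(G) = 2.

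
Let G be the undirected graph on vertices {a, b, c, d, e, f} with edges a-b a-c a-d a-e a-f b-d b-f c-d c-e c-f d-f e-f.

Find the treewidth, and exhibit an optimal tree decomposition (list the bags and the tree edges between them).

Treewidth 3.
One such decomposition:
Bags: B1 = {a, c, e, f}  B2 = {a, c, d, f}  B3 = {a, b, d, f}
Tree: B1–B2, B2–B3

Every bag has size at most 4, so the width is 4 − 1 = 3 and tw(G) ≤ 3. Conversely, {a, c, d, f} is a clique of size 4, and the vertices of any clique must share a bag in every tree decomposition; so some bag has ≥ 4 vertices and tw(G) ≥ 3. Hence tw(G) = 3 exactly.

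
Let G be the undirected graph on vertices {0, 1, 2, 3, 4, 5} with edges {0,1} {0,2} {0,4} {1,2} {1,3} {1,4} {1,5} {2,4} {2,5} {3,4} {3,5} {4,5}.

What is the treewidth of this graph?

A width-3 tree decomposition is:
Bags: B1 = {1, 3, 4, 5}  B2 = {1, 2, 4, 5}  B3 = {0, 1, 2, 4}
Tree: B1–B2, B2–B3
The largest bag has 4 vertices, giving width 3; this decomposition certifies tw(G) ≤ 3. Conversely, {0, 1, 2, 4} is a clique of size 4, and the vertices of any clique must share a bag in every tree decomposition; so some bag has ≥ 4 vertices and tw(G) ≥ 3. Therefore the treewidth is 3.

3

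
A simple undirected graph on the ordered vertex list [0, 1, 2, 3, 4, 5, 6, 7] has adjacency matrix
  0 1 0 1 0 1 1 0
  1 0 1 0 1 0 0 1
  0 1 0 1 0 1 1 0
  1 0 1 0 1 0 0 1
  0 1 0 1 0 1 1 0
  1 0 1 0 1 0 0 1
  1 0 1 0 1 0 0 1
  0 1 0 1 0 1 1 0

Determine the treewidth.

A width-4 tree decomposition is:
Bags: B1 = {0, 2, 4, 6, 7}  B2 = {0, 2, 4, 5, 7}  B3 = {0, 1, 2, 4, 7}  B4 = {0, 2, 3, 4, 7}
Tree: B1–B2, B2–B3, B3–B4
Every bag has size at most 5, so the width is 5 − 1 = 4 and tw(G) ≤ 4. For the lower bound: the 5 vertex sets {4,6}, {0,5}, {1,7}, {2}, {3} are disjoint, each induces a connected subgraph, and every pair is joined by at least one edge of G. Contracting each set to a single vertex therefore yields K_{5} as a minor, and since treewidth is minor-monotone, tw(G) ≥ tw(K_{5}) = 4. Hence tw(G) = 4 exactly.

4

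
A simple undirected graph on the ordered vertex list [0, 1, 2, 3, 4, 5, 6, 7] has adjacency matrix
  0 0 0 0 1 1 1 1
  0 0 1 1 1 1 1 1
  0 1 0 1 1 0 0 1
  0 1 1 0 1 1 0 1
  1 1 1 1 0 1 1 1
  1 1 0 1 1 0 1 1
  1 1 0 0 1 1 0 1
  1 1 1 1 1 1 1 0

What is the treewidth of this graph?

4

A width-4 tree decomposition is:
Bags: B1 = {1, 3, 4, 5, 7}  B2 = {1, 4, 5, 6, 7}  B3 = {0, 4, 5, 6, 7}  B4 = {1, 2, 3, 4, 7}
Tree: B1–B2, B2–B3, B1–B4
Each bag holds 5 vertices, so the decomposition has width 4, which upper-bounds the treewidth. On the other hand G contains the 5-clique {0, 4, 5, 6, 7}. A clique must lie in a single bag of any decomposition, so no decomposition can have width below 4. The upper and lower bounds meet at 4, so that is the treewidth.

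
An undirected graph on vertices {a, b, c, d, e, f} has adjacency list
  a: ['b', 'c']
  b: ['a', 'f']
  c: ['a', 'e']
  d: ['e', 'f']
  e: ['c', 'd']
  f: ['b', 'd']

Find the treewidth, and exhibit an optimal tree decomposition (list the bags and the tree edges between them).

Treewidth 2.
Bags: B1 = {a, b, c}  B2 = {b, c, e}  B3 = {b, d, e}  B4 = {b, d, f}
Tree: B1–B2, B2–B3, B3–B4

Each bag holds 3 vertices, so the decomposition has width 2, which upper-bounds the treewidth. Since b–a–c–e–d–f–b is a cycle in G, G is not acyclic. Forests are exactly the graphs of treewidth ≤ 1, so tw(G) ≥ 2. Therefore the treewidth is 2.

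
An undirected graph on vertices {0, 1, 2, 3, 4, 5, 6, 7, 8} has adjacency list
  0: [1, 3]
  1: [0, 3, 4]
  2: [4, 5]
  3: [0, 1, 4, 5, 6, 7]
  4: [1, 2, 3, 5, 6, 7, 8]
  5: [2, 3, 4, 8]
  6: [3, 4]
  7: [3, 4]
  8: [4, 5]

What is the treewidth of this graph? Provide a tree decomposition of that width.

Each bag holds 3 vertices, so the decomposition has width 2, which upper-bounds the treewidth. For the lower bound, the 3 vertices {0, 1, 3} are pairwise adjacent, and any tree decomposition puts a clique entirely inside one bag — forcing width ≥ 2. Combining the bounds, tw(G) = 2.

Treewidth 2.
One such decomposition:
Bags: B1 = {3, 4, 6}  B2 = {1, 3, 4}  B3 = {3, 4, 5}  B4 = {0, 1, 3}  B5 = {2, 4, 5}  B6 = {3, 4, 7}  B7 = {4, 5, 8}
Tree: B1–B2, B1–B3, B2–B4, B3–B5, B3–B6, B5–B7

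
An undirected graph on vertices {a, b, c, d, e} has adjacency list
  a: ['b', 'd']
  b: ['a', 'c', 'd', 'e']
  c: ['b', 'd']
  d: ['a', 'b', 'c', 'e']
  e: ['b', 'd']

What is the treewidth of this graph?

2

A width-2 tree decomposition is:
Bags: B1 = {a, b, d}  B2 = {b, c, d}  B3 = {b, d, e}
Tree: B1–B2, B2–B3
Each bag holds 3 vertices, so the decomposition has width 2, which upper-bounds the treewidth. Conversely, {b, d, e} is a clique of size 3, and the vertices of any clique must share a bag in every tree decomposition; so some bag has ≥ 3 vertices and tw(G) ≥ 2. Therefore the treewidth is 2.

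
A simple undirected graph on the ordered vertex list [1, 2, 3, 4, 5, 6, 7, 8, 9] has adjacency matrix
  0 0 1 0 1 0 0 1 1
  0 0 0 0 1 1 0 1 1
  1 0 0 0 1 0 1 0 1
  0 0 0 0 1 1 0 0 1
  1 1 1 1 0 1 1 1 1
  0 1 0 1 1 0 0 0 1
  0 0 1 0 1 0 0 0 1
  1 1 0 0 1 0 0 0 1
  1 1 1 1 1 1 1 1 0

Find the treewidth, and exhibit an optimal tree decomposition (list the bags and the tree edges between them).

The largest bag has 4 vertices, giving width 3; this decomposition certifies tw(G) ≤ 3. Conversely, {1, 5, 8, 9} is a clique of size 4, and the vertices of any clique must share a bag in every tree decomposition; so some bag has ≥ 4 vertices and tw(G) ≥ 3. The upper and lower bounds meet at 3, so that is the treewidth.

Treewidth 3.
Bags: B1 = {1, 3, 5, 9}  B2 = {1, 5, 8, 9}  B3 = {2, 5, 8, 9}  B4 = {3, 5, 7, 9}  B5 = {2, 5, 6, 9}  B6 = {4, 5, 6, 9}
Tree: B1–B2, B2–B3, B1–B4, B3–B5, B5–B6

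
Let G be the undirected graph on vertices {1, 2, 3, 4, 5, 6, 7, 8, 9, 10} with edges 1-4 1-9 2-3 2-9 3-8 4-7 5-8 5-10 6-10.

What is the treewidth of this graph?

A width-1 tree decomposition is:
Bags: B1 = {4, 7}  B2 = {1, 4}  B3 = {1, 9}  B4 = {2, 9}  B5 = {2, 3}  B6 = {3, 8}  B7 = {5, 8}  B8 = {5, 10}  B9 = {6, 10}
Tree: B1–B2, B2–B3, B3–B4, B4–B5, B5–B6, B6–B7, B7–B8, B8–B9
The largest bag has 2 vertices, giving width 1; this decomposition certifies tw(G) ≤ 1. G has an edge, so its treewidth is at least 1. Hence tw(G) = 1 exactly.

1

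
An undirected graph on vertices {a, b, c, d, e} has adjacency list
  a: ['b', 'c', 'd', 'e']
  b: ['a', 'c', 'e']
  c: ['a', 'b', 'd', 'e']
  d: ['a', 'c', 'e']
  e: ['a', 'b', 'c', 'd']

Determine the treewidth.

A width-3 tree decomposition is:
Bags: B1 = {a, c, d, e}  B2 = {a, b, c, e}
Tree: B1–B2
The largest bag has 4 vertices, giving width 3; this decomposition certifies tw(G) ≤ 3. On the other hand G contains the 4-clique {a, c, d, e}. A clique must lie in a single bag of any decomposition, so no decomposition can have width below 3. Combining the bounds, tw(G) = 3.

3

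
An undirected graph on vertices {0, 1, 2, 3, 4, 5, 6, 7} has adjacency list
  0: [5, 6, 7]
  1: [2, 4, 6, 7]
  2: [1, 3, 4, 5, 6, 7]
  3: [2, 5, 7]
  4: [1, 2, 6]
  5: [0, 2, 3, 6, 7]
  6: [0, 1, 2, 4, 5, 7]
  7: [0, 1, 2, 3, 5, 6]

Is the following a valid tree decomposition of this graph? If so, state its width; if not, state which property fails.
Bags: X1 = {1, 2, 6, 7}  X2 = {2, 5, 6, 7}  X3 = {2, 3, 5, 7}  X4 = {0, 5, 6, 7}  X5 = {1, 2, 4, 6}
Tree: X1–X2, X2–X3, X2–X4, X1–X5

Yes; width 3.

Every vertex of G appears in some bag (union = {0, 1, 2, 3, 4, 5, 6, 7}); every edge is covered by a bag; and for each vertex v the set of bags containing v is connected in the bag tree. The decomposition is therefore valid. The largest bag has 4 vertices, so the width is 3.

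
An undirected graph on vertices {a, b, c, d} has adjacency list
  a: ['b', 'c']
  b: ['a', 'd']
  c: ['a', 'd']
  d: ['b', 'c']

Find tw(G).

2

A width-2 tree decomposition is:
Bags: B1 = {a, b, c}  B2 = {b, c, d}
Tree: B1–B2
The largest bag has 3 vertices, giving width 2; this decomposition certifies tw(G) ≤ 2. For the lower bound, G contains the cycle b–a–c–d–b, so G is not a forest; only forests have treewidth ≤ 1, hence tw(G) ≥ 2. Therefore the treewidth is 2.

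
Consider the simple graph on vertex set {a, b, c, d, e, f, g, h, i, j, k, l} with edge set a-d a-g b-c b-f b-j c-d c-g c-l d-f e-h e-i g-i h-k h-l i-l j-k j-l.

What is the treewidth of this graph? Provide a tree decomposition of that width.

Treewidth 3.
One optimal decomposition is:
Bags: B1 = {e, h, i, k}  B2 = {h, i, k, l}  B3 = {i, j, k, l}  B4 = {g, i, j, l}  B5 = {c, g, j, l}  B6 = {b, c, g, j}  B7 = {a, b, c, g}  B8 = {a, b, c, d}  B9 = {a, b, d, f}
Tree: B1–B2, B2–B3, B3–B4, B4–B5, B5–B6, B6–B7, B7–B8, B8–B9

Every bag has size at most 4, so the width is 4 − 1 = 3 and tw(G) ≤ 3. For the lower bound: the 4 vertex sets {e,h,k}, {i}, {l}, {b,c,g,j} are disjoint, each induces a connected subgraph, and every pair is joined by at least one edge of G. Contracting each set to a single vertex therefore yields K_{4} as a minor, and since treewidth is minor-monotone, tw(G) ≥ tw(K_{4}) = 3. Hence tw(G) = 3 exactly.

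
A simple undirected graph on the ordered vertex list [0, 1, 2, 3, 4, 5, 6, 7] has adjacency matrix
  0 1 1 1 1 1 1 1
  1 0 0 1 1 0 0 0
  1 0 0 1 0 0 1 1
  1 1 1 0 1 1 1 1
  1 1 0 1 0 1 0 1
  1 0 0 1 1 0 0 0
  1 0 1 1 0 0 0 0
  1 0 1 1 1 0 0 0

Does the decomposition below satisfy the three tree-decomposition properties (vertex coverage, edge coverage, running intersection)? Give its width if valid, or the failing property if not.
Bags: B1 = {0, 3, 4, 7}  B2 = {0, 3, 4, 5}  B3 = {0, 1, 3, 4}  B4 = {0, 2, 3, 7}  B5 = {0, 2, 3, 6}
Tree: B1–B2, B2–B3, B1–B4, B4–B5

Vertex coverage: the bags together contain {0, 1, 2, 3, 4, 5, 6, 7}, the full vertex set. Edge coverage: each edge of G has both endpoints in at least one bag. Running intersection: for every vertex, the bags containing it form a connected subtree. All three properties hold, so this is a valid tree decomposition of width max|bag| − 1 = 3, and hence tw(G) ≤ 3.

Yes; width 3.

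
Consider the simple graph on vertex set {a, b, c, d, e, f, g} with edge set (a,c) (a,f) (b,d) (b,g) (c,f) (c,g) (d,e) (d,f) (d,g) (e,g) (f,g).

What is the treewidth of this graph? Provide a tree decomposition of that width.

Treewidth 2.
One such decomposition:
Bags: B1 = {d, e, g}  B2 = {b, d, g}  B3 = {d, f, g}  B4 = {c, f, g}  B5 = {a, c, f}
Tree: B1–B2, B1–B3, B3–B4, B4–B5

The largest bag has 3 vertices, giving width 2; this decomposition certifies tw(G) ≤ 2. On the other hand G contains the 3-clique {d, e, g}. A clique must lie in a single bag of any decomposition, so no decomposition can have width below 2. The upper and lower bounds meet at 2, so that is the treewidth.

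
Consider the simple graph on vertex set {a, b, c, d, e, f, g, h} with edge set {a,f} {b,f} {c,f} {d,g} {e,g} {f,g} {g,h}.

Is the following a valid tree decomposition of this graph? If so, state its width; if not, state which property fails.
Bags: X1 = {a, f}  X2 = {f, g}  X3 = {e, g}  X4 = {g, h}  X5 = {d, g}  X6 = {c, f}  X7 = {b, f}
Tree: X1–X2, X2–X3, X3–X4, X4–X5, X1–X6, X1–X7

Yes; width 1.

Every vertex of G appears in some bag (union = {a, b, c, d, e, f, g, h}); every edge is covered by a bag; and for each vertex v the set of bags containing v is connected in the bag tree. The decomposition is therefore valid. The largest bag has 2 vertices, so the width is 1.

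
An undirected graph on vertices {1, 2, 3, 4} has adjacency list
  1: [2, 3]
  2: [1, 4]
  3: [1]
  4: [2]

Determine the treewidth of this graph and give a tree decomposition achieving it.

Each bag holds 2 vertices, so the decomposition has width 1, which upper-bounds the treewidth. Any graph with an edge has treewidth ≥ 1, and G has the edge 1–2. Therefore the treewidth is 1.

Treewidth 1.
Bags: B1 = {1, 2}  B2 = {1, 3}  B3 = {2, 4}
Tree: B1–B2, B1–B3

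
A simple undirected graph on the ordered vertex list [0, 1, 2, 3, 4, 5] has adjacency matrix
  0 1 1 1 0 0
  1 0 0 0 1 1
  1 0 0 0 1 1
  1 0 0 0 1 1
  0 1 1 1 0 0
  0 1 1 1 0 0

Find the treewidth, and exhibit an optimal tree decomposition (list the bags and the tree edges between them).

Treewidth 3.
Bags: B1 = {0, 3, 4, 5}  B2 = {0, 1, 4, 5}  B3 = {0, 2, 4, 5}
Tree: B1–B2, B2–B3

The largest bag has 4 vertices, giving width 3; this decomposition certifies tw(G) ≤ 3. For the lower bound: the 4 vertex sets {0,3}, {1,4}, {5}, {2} are disjoint, each induces a connected subgraph, and every pair is joined by at least one edge of G. Contracting each set to a single vertex therefore yields K_{4} as a minor, and since treewidth is minor-monotone, tw(G) ≥ tw(K_{4}) = 3. The upper and lower bounds meet at 3, so that is the treewidth.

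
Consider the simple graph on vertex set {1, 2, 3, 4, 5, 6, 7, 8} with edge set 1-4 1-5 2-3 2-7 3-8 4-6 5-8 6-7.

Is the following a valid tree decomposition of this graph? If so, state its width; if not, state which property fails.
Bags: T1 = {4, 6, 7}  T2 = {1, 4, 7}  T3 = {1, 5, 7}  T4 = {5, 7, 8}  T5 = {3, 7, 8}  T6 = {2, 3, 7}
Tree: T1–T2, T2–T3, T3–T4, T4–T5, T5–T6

Every vertex of G appears in some bag (union = {1, 2, 3, 4, 5, 6, 7, 8}); every edge is covered by a bag; and for each vertex v the set of bags containing v is connected in the bag tree. The decomposition is therefore valid. The largest bag has 3 vertices, so the width is 2.

Yes; width 2.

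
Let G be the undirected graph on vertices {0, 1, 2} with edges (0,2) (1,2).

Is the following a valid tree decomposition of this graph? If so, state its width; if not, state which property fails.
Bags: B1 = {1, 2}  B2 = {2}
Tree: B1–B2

No — vertex 0 appears in no bag.

A tree decomposition must satisfy three properties: every vertex lies in some bag; for every edge, both endpoints lie together in some bag; and for every vertex, the bags containing it form a connected subtree. Here vertex 0 appears in no bag, so the decomposition is invalid.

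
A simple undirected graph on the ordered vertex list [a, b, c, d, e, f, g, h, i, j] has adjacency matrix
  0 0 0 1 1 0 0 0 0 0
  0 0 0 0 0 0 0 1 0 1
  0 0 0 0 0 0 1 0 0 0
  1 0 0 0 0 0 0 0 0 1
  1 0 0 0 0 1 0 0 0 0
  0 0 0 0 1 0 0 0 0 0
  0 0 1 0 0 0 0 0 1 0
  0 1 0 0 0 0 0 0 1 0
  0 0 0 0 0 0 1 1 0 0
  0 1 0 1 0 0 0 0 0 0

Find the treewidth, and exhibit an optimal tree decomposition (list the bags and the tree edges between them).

Treewidth 1.
One such decomposition:
Bags: B1 = {e, f}  B2 = {a, e}  B3 = {a, d}  B4 = {d, j}  B5 = {b, j}  B6 = {b, h}  B7 = {h, i}  B8 = {g, i}  B9 = {c, g}
Tree: B1–B2, B2–B3, B3–B4, B4–B5, B5–B6, B6–B7, B7–B8, B8–B9

The largest bag has 2 vertices, giving width 1; this decomposition certifies tw(G) ≤ 1. G has an edge, so its treewidth is at least 1. Combining the bounds, tw(G) = 1.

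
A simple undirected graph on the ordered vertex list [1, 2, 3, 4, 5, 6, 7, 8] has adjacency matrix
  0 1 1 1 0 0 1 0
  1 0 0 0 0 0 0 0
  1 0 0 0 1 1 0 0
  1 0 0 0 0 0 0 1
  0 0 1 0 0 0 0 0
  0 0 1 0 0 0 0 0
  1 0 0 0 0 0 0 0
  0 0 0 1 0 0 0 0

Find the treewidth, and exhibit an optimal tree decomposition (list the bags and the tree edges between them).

Every bag has size at most 2, so the width is 2 − 1 = 1 and tw(G) ≤ 1. G has an edge, so its treewidth is at least 1. The upper and lower bounds meet at 1, so that is the treewidth.

Treewidth 1.
One optimal decomposition is:
Bags: B1 = {1, 4}  B2 = {1, 3}  B3 = {3, 6}  B4 = {1, 2}  B5 = {4, 8}  B6 = {1, 7}  B7 = {3, 5}
Tree: B1–B2, B2–B3, B1–B4, B1–B5, B4–B6, B3–B7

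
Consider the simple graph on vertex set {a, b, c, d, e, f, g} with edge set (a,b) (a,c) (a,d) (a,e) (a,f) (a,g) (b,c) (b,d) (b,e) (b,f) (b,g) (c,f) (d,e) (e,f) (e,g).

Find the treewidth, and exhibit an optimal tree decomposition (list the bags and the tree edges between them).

The largest bag has 4 vertices, giving width 3; this decomposition certifies tw(G) ≤ 3. For the lower bound, the 4 vertices {a, b, d, e} are pairwise adjacent, and any tree decomposition puts a clique entirely inside one bag — forcing width ≥ 3. Combining the bounds, tw(G) = 3.

Treewidth 3.
One such decomposition:
Bags: B1 = {a, b, d, e}  B2 = {a, b, e, g}  B3 = {a, b, e, f}  B4 = {a, b, c, f}
Tree: B1–B2, B2–B3, B3–B4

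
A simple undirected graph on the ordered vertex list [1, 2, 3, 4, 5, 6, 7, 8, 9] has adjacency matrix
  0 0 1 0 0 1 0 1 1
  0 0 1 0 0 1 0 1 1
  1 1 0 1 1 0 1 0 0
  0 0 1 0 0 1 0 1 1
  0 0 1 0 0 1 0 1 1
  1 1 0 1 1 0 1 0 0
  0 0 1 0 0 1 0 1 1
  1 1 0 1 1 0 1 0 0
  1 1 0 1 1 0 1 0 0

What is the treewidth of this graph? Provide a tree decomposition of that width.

Treewidth 4.
One optimal decomposition is:
Bags: B1 = {3, 5, 6, 8, 9}  B2 = {3, 6, 7, 8, 9}  B3 = {3, 4, 6, 8, 9}  B4 = {2, 3, 6, 8, 9}  B5 = {1, 3, 6, 8, 9}
Tree: B1–B2, B2–B3, B3–B4, B4–B5

Every bag has size at most 5, so the width is 5 − 1 = 4 and tw(G) ≤ 4. For the lower bound: the 5 vertex sets {5,9}, {3,7}, {4,8}, {6}, {2} are disjoint, each induces a connected subgraph, and every pair is joined by at least one edge of G. Contracting each set to a single vertex therefore yields K_{5} as a minor, and since treewidth is minor-monotone, tw(G) ≥ tw(K_{5}) = 4. Hence tw(G) = 4 exactly.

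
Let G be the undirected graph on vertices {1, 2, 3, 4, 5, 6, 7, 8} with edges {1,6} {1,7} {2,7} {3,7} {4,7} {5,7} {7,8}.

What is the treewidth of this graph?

1

A width-1 tree decomposition is:
Bags: B1 = {2, 7}  B2 = {7, 8}  B3 = {4, 7}  B4 = {3, 7}  B5 = {1, 7}  B6 = {1, 6}  B7 = {5, 7}
Tree: B1–B2, B2–B3, B1–B4, B1–B5, B5–B6, B3–B7
Every bag has size at most 2, so the width is 2 − 1 = 1 and tw(G) ≤ 1. Any graph with an edge has treewidth ≥ 1, and G has the edge 2–7. Therefore the treewidth is 1.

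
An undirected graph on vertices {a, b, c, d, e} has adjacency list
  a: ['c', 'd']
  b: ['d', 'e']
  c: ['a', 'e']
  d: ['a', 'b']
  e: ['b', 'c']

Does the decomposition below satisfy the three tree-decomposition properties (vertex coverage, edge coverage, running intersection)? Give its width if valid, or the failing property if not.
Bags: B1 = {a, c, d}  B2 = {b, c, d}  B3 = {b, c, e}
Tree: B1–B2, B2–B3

Every vertex of G appears in some bag (union = {a, b, c, d, e}); every edge is covered by a bag; and for each vertex v the set of bags containing v is connected in the bag tree. The decomposition is therefore valid. The largest bag has 3 vertices, so the width is 2.

Yes; width 2.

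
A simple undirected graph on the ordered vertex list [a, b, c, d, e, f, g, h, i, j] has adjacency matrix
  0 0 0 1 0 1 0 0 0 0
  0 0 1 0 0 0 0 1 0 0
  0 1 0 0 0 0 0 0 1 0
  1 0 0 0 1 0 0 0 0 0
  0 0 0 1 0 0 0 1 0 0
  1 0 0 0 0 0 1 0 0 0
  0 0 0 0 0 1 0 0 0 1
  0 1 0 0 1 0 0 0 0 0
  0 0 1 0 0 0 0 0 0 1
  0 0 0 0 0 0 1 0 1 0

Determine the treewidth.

A width-2 tree decomposition is:
Bags: B1 = {b, c, i}  B2 = {b, i, j}  B3 = {b, g, j}  B4 = {b, f, g}  B5 = {a, b, f}  B6 = {a, b, d}  B7 = {b, d, e}  B8 = {b, e, h}
Tree: B1–B2, B2–B3, B3–B4, B4–B5, B5–B6, B6–B7, B7–B8
Each bag holds 3 vertices, so the decomposition has width 2, which upper-bounds the treewidth. For the lower bound, G contains the cycle b–c–i–j–g–f–a–d–e–h–b, so G is not a forest; only forests have treewidth ≤ 1, hence tw(G) ≥ 2. The upper and lower bounds meet at 2, so that is the treewidth.

2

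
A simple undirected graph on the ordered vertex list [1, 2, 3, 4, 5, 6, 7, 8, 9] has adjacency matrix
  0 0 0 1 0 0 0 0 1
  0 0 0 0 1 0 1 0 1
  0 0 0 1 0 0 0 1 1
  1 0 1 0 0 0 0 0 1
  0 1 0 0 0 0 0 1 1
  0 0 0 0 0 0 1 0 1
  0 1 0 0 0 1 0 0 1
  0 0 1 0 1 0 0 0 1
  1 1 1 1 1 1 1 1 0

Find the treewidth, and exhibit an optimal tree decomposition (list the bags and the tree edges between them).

Treewidth 2.
One optimal decomposition is:
Bags: B1 = {5, 8, 9}  B2 = {2, 5, 9}  B3 = {3, 8, 9}  B4 = {3, 4, 9}  B5 = {1, 4, 9}  B6 = {2, 7, 9}  B7 = {6, 7, 9}
Tree: B1–B2, B1–B3, B3–B4, B4–B5, B2–B6, B6–B7

The largest bag has 3 vertices, giving width 2; this decomposition certifies tw(G) ≤ 2. Conversely, {1, 4, 9} is a clique of size 3, and the vertices of any clique must share a bag in every tree decomposition; so some bag has ≥ 3 vertices and tw(G) ≥ 2. Therefore the treewidth is 2.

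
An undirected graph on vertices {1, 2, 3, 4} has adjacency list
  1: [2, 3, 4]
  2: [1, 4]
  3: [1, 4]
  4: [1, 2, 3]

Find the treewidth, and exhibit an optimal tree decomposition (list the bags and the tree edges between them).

Every bag has size at most 3, so the width is 3 − 1 = 2 and tw(G) ≤ 2. On the other hand G contains the 3-clique {1, 2, 4}. A clique must lie in a single bag of any decomposition, so no decomposition can have width below 2. Hence tw(G) = 2 exactly.

Treewidth 2.
Bags: B1 = {1, 3, 4}  B2 = {1, 2, 4}
Tree: B1–B2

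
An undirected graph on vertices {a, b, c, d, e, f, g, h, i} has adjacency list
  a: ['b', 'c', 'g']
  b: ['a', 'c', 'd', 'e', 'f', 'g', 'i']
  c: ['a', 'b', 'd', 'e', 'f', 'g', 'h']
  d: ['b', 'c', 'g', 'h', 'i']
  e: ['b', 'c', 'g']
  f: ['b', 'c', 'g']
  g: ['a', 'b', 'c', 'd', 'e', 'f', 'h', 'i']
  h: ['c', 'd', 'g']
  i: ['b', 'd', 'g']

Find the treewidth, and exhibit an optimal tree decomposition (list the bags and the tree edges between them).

Treewidth 3.
Bags: B1 = {b, d, g, i}  B2 = {b, c, d, g}  B3 = {a, b, c, g}  B4 = {b, c, e, g}  B5 = {c, d, g, h}  B6 = {b, c, f, g}
Tree: B1–B2, B2–B3, B2–B4, B2–B5, B2–B6

The largest bag has 4 vertices, giving width 3; this decomposition certifies tw(G) ≤ 3. Conversely, {c, d, g, h} is a clique of size 4, and the vertices of any clique must share a bag in every tree decomposition; so some bag has ≥ 4 vertices and tw(G) ≥ 3. Hence tw(G) = 3 exactly.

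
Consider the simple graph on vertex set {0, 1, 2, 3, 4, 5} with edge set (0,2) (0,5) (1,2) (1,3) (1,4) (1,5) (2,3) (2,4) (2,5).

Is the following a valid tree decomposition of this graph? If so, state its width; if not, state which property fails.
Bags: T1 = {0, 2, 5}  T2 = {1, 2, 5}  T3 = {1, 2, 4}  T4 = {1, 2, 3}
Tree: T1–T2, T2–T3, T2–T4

Vertex coverage: the bags together contain {0, 1, 2, 3, 4, 5}, the full vertex set. Edge coverage: each edge of G has both endpoints in at least one bag. Running intersection: for every vertex, the bags containing it form a connected subtree. All three properties hold, so this is a valid tree decomposition of width max|bag| − 1 = 2, and hence tw(G) ≤ 2.

Yes; width 2.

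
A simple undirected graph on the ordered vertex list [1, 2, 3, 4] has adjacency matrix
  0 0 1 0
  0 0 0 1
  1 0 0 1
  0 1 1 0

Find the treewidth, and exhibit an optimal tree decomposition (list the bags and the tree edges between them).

Treewidth 1.
One such decomposition:
Bags: B1 = {1, 3}  B2 = {3, 4}  B3 = {2, 4}
Tree: B1–B2, B2–B3

The largest bag has 2 vertices, giving width 1; this decomposition certifies tw(G) ≤ 1. Since G has at least one edge (e.g. 1–3), it is not an edgeless graph, so tw(G) ≥ 1. Therefore the treewidth is 1.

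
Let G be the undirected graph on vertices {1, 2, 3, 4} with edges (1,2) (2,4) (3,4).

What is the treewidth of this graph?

1

A width-1 tree decomposition is:
Bags: B1 = {1, 2}  B2 = {2, 4}  B3 = {3, 4}
Tree: B1–B2, B2–B3
Each bag holds 2 vertices, so the decomposition has width 1, which upper-bounds the treewidth. Since G has at least one edge (e.g. 1–2), it is not an edgeless graph, so tw(G) ≥ 1. The upper and lower bounds meet at 1, so that is the treewidth.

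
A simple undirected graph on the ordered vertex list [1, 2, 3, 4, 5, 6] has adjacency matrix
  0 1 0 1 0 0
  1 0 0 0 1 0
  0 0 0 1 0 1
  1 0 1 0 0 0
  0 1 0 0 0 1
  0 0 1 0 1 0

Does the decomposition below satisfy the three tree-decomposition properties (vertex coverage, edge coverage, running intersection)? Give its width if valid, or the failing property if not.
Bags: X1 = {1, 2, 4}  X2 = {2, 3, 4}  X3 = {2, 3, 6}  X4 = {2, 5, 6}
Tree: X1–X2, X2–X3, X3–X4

Checking the three conditions: (i) the bags cover all of {1, 2, 3, 4, 5, 6}; (ii) for each edge, some bag contains both endpoints; (iii) the bags containing any fixed vertex form a subtree. All hold, so the decomposition is valid with width 3 − 1 = 2.

Yes; width 2.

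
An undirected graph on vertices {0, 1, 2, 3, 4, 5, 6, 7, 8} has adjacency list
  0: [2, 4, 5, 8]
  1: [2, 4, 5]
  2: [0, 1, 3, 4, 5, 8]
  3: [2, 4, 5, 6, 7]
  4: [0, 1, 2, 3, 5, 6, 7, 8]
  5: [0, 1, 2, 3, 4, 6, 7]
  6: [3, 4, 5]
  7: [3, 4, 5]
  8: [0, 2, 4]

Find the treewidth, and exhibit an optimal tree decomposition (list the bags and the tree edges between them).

Treewidth 3.
One such decomposition:
Bags: B1 = {2, 3, 4, 5}  B2 = {3, 4, 5, 7}  B3 = {1, 2, 4, 5}  B4 = {0, 2, 4, 5}  B5 = {0, 2, 4, 8}  B6 = {3, 4, 5, 6}
Tree: B1–B2, B1–B3, B1–B4, B4–B5, B2–B6

The largest bag has 4 vertices, giving width 3; this decomposition certifies tw(G) ≤ 3. On the other hand G contains the 4-clique {0, 2, 4, 8}. A clique must lie in a single bag of any decomposition, so no decomposition can have width below 3. Therefore the treewidth is 3.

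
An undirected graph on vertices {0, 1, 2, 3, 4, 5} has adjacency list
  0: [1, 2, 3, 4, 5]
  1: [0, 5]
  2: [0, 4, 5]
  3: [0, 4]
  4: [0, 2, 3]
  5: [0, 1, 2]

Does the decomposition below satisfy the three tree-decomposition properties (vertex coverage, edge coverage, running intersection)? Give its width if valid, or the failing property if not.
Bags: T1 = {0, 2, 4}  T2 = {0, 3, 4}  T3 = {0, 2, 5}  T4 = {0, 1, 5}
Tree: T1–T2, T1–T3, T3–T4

Vertex coverage: the bags together contain {0, 1, 2, 3, 4, 5}, the full vertex set. Edge coverage: each edge of G has both endpoints in at least one bag. Running intersection: for every vertex, the bags containing it form a connected subtree. All three properties hold, so this is a valid tree decomposition of width max|bag| − 1 = 2, and hence tw(G) ≤ 2.

Yes; width 2.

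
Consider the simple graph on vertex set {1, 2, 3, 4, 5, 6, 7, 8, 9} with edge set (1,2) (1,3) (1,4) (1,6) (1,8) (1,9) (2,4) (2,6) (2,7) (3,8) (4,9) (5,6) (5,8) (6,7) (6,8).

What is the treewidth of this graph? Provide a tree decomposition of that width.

Treewidth 2.
One optimal decomposition is:
Bags: B1 = {1, 2, 4}  B2 = {1, 2, 6}  B3 = {1, 6, 8}  B4 = {1, 3, 8}  B5 = {2, 6, 7}  B6 = {5, 6, 8}  B7 = {1, 4, 9}
Tree: B1–B2, B2–B3, B3–B4, B2–B5, B3–B6, B1–B7

The largest bag has 3 vertices, giving width 2; this decomposition certifies tw(G) ≤ 2. On the other hand G contains the 3-clique {1, 3, 8}. A clique must lie in a single bag of any decomposition, so no decomposition can have width below 2. The upper and lower bounds meet at 2, so that is the treewidth.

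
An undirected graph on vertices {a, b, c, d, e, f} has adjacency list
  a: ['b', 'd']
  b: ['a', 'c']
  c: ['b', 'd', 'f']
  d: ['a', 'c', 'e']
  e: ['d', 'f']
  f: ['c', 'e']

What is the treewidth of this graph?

A width-2 tree decomposition is:
Bags: B1 = {a, b, c}  B2 = {a, c, d}  B3 = {c, d, f}  B4 = {d, e, f}
Tree: B1–B2, B2–B3, B3–B4
Every bag has size at most 3, so the width is 3 − 1 = 2 and tw(G) ≤ 2. Since b–a–d–c–b is a cycle in G, G is not acyclic. Forests are exactly the graphs of treewidth ≤ 1, so tw(G) ≥ 2. Hence tw(G) = 2 exactly.

2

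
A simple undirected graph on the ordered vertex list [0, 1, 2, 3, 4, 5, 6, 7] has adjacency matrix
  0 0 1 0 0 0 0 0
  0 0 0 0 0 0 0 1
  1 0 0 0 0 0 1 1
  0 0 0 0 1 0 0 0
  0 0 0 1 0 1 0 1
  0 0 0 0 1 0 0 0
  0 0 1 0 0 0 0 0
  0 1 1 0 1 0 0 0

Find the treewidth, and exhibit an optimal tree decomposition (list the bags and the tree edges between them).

The largest bag has 2 vertices, giving width 1; this decomposition certifies tw(G) ≤ 1. G has an edge, so its treewidth is at least 1. Hence tw(G) = 1 exactly.

Treewidth 1.
Bags: B1 = {4, 7}  B2 = {4, 5}  B3 = {2, 7}  B4 = {3, 4}  B5 = {1, 7}  B6 = {0, 2}  B7 = {2, 6}
Tree: B1–B2, B1–B3, B1–B4, B1–B5, B3–B6, B6–B7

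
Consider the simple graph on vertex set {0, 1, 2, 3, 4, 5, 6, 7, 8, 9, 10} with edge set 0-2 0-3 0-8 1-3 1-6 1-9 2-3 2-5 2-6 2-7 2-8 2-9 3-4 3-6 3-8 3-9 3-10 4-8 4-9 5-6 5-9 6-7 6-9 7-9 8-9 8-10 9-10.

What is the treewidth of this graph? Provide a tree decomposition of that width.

The largest bag has 4 vertices, giving width 3; this decomposition certifies tw(G) ≤ 3. For the lower bound, the 4 vertices {0, 2, 3, 8} are pairwise adjacent, and any tree decomposition puts a clique entirely inside one bag — forcing width ≥ 3. Hence tw(G) = 3 exactly.

Treewidth 3.
One optimal decomposition is:
Bags: B1 = {2, 3, 6, 9}  B2 = {2, 6, 7, 9}  B3 = {2, 3, 8, 9}  B4 = {3, 8, 9, 10}  B5 = {1, 3, 6, 9}  B6 = {2, 5, 6, 9}  B7 = {3, 4, 8, 9}  B8 = {0, 2, 3, 8}
Tree: B1–B2, B1–B3, B3–B4, B1–B5, B2–B6, B3–B7, B3–B8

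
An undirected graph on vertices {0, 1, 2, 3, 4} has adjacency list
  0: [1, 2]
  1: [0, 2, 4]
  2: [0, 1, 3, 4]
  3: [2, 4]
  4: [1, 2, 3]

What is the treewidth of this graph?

A width-2 tree decomposition is:
Bags: B1 = {1, 2, 4}  B2 = {2, 3, 4}  B3 = {0, 1, 2}
Tree: B1–B2, B1–B3
Every bag has size at most 3, so the width is 3 − 1 = 2 and tw(G) ≤ 2. Conversely, {0, 1, 2} is a clique of size 3, and the vertices of any clique must share a bag in every tree decomposition; so some bag has ≥ 3 vertices and tw(G) ≥ 2. Hence tw(G) = 2 exactly.

2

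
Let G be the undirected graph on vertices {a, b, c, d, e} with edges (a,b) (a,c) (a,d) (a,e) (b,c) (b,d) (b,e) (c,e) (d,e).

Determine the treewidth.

A width-3 tree decomposition is:
Bags: B1 = {a, b, d, e}  B2 = {a, b, c, e}
Tree: B1–B2
Every bag has size at most 4, so the width is 4 − 1 = 3 and tw(G) ≤ 3. Conversely, {a, b, d, e} is a clique of size 4, and the vertices of any clique must share a bag in every tree decomposition; so some bag has ≥ 4 vertices and tw(G) ≥ 3. The upper and lower bounds meet at 3, so that is the treewidth.

3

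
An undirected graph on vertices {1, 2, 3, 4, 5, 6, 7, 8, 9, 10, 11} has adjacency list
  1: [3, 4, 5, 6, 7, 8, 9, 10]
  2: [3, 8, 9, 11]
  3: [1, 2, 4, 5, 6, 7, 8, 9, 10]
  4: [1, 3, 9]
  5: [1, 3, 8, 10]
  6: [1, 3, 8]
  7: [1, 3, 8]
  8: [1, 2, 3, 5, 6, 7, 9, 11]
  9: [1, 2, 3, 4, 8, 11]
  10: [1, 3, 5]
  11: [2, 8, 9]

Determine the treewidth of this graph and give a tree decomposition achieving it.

Treewidth 3.
One such decomposition:
Bags: B1 = {1, 3, 5, 8}  B2 = {1, 3, 8, 9}  B3 = {1, 3, 6, 8}  B4 = {2, 3, 8, 9}  B5 = {2, 8, 9, 11}  B6 = {1, 3, 4, 9}  B7 = {1, 3, 7, 8}  B8 = {1, 3, 5, 10}
Tree: B1–B2, B1–B3, B2–B4, B4–B5, B2–B6, B3–B7, B1–B8

Every bag has size at most 4, so the width is 4 − 1 = 3 and tw(G) ≤ 3. For the lower bound, the 4 vertices {2, 8, 9, 11} are pairwise adjacent, and any tree decomposition puts a clique entirely inside one bag — forcing width ≥ 3. Hence tw(G) = 3 exactly.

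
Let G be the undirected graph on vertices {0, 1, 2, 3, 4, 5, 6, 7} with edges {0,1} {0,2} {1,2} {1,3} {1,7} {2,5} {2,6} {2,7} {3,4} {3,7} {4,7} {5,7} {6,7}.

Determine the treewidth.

2

A width-2 tree decomposition is:
Bags: B1 = {2, 5, 7}  B2 = {2, 6, 7}  B3 = {1, 2, 7}  B4 = {1, 3, 7}  B5 = {3, 4, 7}  B6 = {0, 1, 2}
Tree: B1–B2, B2–B3, B3–B4, B4–B5, B3–B6
Every bag has size at most 3, so the width is 3 − 1 = 2 and tw(G) ≤ 2. On the other hand G contains the 3-clique {0, 1, 2}. A clique must lie in a single bag of any decomposition, so no decomposition can have width below 2. Hence tw(G) = 2 exactly.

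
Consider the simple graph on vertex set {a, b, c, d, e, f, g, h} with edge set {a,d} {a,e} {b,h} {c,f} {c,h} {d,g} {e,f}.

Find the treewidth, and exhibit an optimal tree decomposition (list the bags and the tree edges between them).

Treewidth 1.
One optimal decomposition is:
Bags: B1 = {d, g}  B2 = {a, d}  B3 = {a, e}  B4 = {e, f}  B5 = {c, f}  B6 = {c, h}  B7 = {b, h}
Tree: B1–B2, B2–B3, B3–B4, B4–B5, B5–B6, B6–B7

The largest bag has 2 vertices, giving width 1; this decomposition certifies tw(G) ≤ 1. Any graph with an edge has treewidth ≥ 1, and G has the edge g–d. Combining the bounds, tw(G) = 1.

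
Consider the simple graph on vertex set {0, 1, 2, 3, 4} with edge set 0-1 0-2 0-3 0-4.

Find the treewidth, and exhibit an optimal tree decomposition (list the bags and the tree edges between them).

Treewidth 1.
One such decomposition:
Bags: B1 = {0, 1}  B2 = {0, 3}  B3 = {0, 4}  B4 = {0, 2}
Tree: B1–B2, B1–B3, B2–B4

The largest bag has 2 vertices, giving width 1; this decomposition certifies tw(G) ≤ 1. Since G has at least one edge (e.g. 0–1), it is not an edgeless graph, so tw(G) ≥ 1. The upper and lower bounds meet at 1, so that is the treewidth.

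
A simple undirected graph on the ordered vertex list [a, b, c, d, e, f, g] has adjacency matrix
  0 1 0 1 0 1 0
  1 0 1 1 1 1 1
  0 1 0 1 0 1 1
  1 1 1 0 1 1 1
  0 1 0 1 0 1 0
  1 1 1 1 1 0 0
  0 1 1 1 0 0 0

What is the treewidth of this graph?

A width-3 tree decomposition is:
Bags: B1 = {b, c, d, f}  B2 = {b, c, d, g}  B3 = {b, d, e, f}  B4 = {a, b, d, f}
Tree: B1–B2, B1–B3, B3–B4
Each bag holds 4 vertices, so the decomposition has width 3, which upper-bounds the treewidth. On the other hand G contains the 4-clique {b, c, d, g}. A clique must lie in a single bag of any decomposition, so no decomposition can have width below 3. The upper and lower bounds meet at 3, so that is the treewidth.

3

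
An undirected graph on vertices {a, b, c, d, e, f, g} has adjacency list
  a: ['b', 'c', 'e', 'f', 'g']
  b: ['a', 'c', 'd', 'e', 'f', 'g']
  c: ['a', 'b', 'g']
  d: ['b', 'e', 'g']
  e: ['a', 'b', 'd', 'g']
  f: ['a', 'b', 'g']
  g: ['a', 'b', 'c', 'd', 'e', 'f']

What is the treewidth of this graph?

A width-3 tree decomposition is:
Bags: B1 = {a, b, c, g}  B2 = {a, b, f, g}  B3 = {a, b, e, g}  B4 = {b, d, e, g}
Tree: B1–B2, B1–B3, B3–B4
Every bag has size at most 4, so the width is 4 − 1 = 3 and tw(G) ≤ 3. On the other hand G contains the 4-clique {b, d, e, g}. A clique must lie in a single bag of any decomposition, so no decomposition can have width below 3. The upper and lower bounds meet at 3, so that is the treewidth.

3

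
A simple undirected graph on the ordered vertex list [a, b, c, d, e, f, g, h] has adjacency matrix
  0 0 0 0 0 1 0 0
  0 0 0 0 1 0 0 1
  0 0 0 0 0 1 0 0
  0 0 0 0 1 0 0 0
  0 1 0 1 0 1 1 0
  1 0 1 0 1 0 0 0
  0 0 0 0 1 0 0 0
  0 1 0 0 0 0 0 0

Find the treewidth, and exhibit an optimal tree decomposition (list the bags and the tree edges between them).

The largest bag has 2 vertices, giving width 1; this decomposition certifies tw(G) ≤ 1. Since G has at least one edge (e.g. f–c), it is not an edgeless graph, so tw(G) ≥ 1. The upper and lower bounds meet at 1, so that is the treewidth.

Treewidth 1.
Bags: B1 = {c, f}  B2 = {e, f}  B3 = {d, e}  B4 = {b, e}  B5 = {e, g}  B6 = {a, f}  B7 = {b, h}
Tree: B1–B2, B2–B3, B2–B4, B3–B5, B1–B6, B4–B7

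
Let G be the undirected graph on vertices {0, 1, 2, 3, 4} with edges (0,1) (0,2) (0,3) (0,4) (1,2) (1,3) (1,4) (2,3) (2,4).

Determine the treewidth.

A width-3 tree decomposition is:
Bags: B1 = {0, 1, 2, 3}  B2 = {0, 1, 2, 4}
Tree: B1–B2
Each bag holds 4 vertices, so the decomposition has width 3, which upper-bounds the treewidth. Conversely, {0, 1, 2, 3} is a clique of size 4, and the vertices of any clique must share a bag in every tree decomposition; so some bag has ≥ 4 vertices and tw(G) ≥ 3. Hence tw(G) = 3 exactly.

3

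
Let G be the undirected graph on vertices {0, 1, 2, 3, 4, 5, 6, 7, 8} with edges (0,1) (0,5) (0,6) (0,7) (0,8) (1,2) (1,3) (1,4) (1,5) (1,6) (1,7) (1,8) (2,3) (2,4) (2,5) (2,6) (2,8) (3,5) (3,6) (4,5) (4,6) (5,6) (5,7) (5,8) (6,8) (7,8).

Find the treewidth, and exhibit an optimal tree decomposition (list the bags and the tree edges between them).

Every bag has size at most 5, so the width is 5 − 1 = 4 and tw(G) ≤ 4. On the other hand G contains the 5-clique {0, 1, 5, 6, 8}. A clique must lie in a single bag of any decomposition, so no decomposition can have width below 4. Combining the bounds, tw(G) = 4.

Treewidth 4.
Bags: B1 = {0, 1, 5, 7, 8}  B2 = {0, 1, 5, 6, 8}  B3 = {1, 2, 5, 6, 8}  B4 = {1, 2, 3, 5, 6}  B5 = {1, 2, 4, 5, 6}
Tree: B1–B2, B2–B3, B3–B4, B3–B5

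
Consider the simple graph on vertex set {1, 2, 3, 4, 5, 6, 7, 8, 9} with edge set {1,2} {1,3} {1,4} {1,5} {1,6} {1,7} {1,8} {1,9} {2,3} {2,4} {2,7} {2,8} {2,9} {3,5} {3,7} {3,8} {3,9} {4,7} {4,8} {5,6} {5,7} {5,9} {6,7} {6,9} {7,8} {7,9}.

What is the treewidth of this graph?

A width-4 tree decomposition is:
Bags: B1 = {1, 2, 3, 7, 8}  B2 = {1, 2, 4, 7, 8}  B3 = {1, 2, 3, 7, 9}  B4 = {1, 3, 5, 7, 9}  B5 = {1, 5, 6, 7, 9}
Tree: B1–B2, B1–B3, B3–B4, B4–B5
Every bag has size at most 5, so the width is 5 − 1 = 4 and tw(G) ≤ 4. On the other hand G contains the 5-clique {1, 2, 3, 7, 8}. A clique must lie in a single bag of any decomposition, so no decomposition can have width below 4. The upper and lower bounds meet at 4, so that is the treewidth.

4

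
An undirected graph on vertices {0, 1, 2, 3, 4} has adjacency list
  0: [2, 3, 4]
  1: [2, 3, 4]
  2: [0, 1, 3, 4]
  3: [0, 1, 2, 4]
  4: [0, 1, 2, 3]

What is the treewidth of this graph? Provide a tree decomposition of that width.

Treewidth 3.
Bags: B1 = {0, 2, 3, 4}  B2 = {1, 2, 3, 4}
Tree: B1–B2

Each bag holds 4 vertices, so the decomposition has width 3, which upper-bounds the treewidth. For the lower bound, the 4 vertices {0, 2, 3, 4} are pairwise adjacent, and any tree decomposition puts a clique entirely inside one bag — forcing width ≥ 3. Therefore the treewidth is 3.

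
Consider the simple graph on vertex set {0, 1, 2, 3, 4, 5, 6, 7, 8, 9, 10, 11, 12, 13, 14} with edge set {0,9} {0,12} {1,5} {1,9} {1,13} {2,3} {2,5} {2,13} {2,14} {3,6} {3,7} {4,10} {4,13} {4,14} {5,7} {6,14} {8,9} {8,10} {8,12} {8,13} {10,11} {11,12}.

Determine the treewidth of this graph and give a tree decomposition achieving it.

Each bag holds 4 vertices, so the decomposition has width 3, which upper-bounds the treewidth. For the lower bound: the 4 vertex sets {0,11,12}, {10}, {8}, {1,4,9,13} are disjoint, each induces a connected subgraph, and every pair is joined by at least one edge of G. Contracting each set to a single vertex therefore yields K_{4} as a minor, and since treewidth is minor-monotone, tw(G) ≥ tw(K_{4}) = 3. Combining the bounds, tw(G) = 3.

Treewidth 3.
One such decomposition:
Bags: B1 = {0, 10, 11, 12}  B2 = {0, 8, 10, 12}  B3 = {0, 8, 9, 10}  B4 = {4, 8, 9, 10}  B5 = {4, 8, 9, 13}  B6 = {1, 4, 9, 13}  B7 = {1, 4, 13, 14}  B8 = {1, 2, 13, 14}  B9 = {1, 2, 5, 14}  B10 = {2, 5, 6, 14}  B11 = {2, 3, 5, 6}  B12 = {3, 5, 6, 7}
Tree: B1–B2, B2–B3, B3–B4, B4–B5, B5–B6, B6–B7, B7–B8, B8–B9, B9–B10, B10–B11, B11–B12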